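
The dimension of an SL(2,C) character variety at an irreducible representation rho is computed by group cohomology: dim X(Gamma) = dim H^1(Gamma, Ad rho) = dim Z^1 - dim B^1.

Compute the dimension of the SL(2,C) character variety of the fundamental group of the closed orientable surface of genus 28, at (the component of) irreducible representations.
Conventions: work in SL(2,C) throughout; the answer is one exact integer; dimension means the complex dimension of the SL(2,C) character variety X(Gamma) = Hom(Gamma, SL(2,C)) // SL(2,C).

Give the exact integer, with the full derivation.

162

The genus-28 surface group: 2g = 56 generators, one relator prod [a_i, b_i].
Before the relator condition, cocycle space has dim 3*56 = 168.
d_2 is surjective at irreducible rho (its cokernel H^2 is dual to H^0 = 0), so dim Z^1 = 168 - 3 = 165.
Coboundaries contribute dim B^1 = 3 (injective at irreducible rho).
dim X = dim H^1 = 165 - 3 = 162.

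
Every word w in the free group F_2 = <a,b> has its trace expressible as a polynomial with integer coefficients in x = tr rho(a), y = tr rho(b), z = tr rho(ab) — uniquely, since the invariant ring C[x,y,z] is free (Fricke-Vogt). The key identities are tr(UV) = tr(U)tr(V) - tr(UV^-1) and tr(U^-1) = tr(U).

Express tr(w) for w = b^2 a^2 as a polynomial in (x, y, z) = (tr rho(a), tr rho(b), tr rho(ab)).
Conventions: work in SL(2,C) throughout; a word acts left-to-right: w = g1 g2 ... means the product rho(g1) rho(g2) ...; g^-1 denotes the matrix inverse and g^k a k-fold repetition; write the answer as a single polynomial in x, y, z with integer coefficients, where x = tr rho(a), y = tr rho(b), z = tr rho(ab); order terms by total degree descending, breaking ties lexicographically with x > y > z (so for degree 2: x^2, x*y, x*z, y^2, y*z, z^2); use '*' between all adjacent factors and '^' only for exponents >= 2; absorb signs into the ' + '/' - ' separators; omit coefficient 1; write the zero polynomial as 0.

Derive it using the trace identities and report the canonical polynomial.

x*y*z - x^2 - y^2 + 2

apply: trace(a^2 b) = trace(a) trace(b a) - trace(b) = x*z - y
apply: trace(a^2) = trace(a) trace(a) - trace(1) = x^2 - 2
apply: trace(b^2 a^2) = trace(b) trace(a^2 b) - trace(a^2) = x*y*z - x^2 - y^2 + 2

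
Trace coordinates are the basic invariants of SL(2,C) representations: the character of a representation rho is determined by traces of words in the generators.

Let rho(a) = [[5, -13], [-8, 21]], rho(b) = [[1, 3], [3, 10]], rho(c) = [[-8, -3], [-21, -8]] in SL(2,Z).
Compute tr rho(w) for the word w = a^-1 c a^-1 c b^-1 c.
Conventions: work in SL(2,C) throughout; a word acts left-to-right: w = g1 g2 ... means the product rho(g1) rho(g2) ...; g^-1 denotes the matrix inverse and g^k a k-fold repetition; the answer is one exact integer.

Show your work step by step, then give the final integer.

rho(a^-1) = [[21, 13], [8, 5]]
... * rho(c) = [[-8, -3], [-21, -8]]  ->  [[-441, -167], [-169, -64]]
... * rho(a^-1) = [[21, 13], [8, 5]]  ->  [[-10597, -6568], [-4061, -2517]]
... * rho(c) = [[-8, -3], [-21, -8]]  ->  [[222704, 84335], [85345, 32319]]
... * rho(b^-1) = [[10, -3], [-3, 1]]  ->  [[1974035, -583777], [756493, -223716]]
... * rho(c) = [[-8, -3], [-21, -8]]  ->  [[-3532963, -1251889], [-1353908, -479751]]
tr = -3532963 + -479751 = -4012714

-4012714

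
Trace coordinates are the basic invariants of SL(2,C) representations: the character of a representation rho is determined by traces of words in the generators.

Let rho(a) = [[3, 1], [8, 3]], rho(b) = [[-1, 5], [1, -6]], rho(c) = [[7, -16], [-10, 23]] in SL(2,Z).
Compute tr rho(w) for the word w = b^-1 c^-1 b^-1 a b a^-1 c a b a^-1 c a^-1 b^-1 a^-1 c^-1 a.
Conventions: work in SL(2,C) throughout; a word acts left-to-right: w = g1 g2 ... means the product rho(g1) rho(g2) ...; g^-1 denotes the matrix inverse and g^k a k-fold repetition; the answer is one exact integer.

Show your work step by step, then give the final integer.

rho(b^-1) = [[-6, -5], [-1, -1]]
... * rho(c^-1) = [[23, 16], [10, 7]]  ->  [[-188, -131], [-33, -23]]
... * rho(b^-1) = [[-6, -5], [-1, -1]]  ->  [[1259, 1071], [221, 188]]
... * rho(a) = [[3, 1], [8, 3]]  ->  [[12345, 4472], [2167, 785]]
... * rho(b) = [[-1, 5], [1, -6]]  ->  [[-7873, 34893], [-1382, 6125]]
... * rho(a^-1) = [[3, -1], [-8, 3]]  ->  [[-302763, 112552], [-53146, 19757]]
... * rho(c) = [[7, -16], [-10, 23]]  ->  [[-3244861, 7432904], [-569592, 1304747]]
... * rho(a) = [[3, 1], [8, 3]]  ->  [[49728649, 19053851], [8729200, 3344649]]
... * rho(b) = [[-1, 5], [1, -6]]  ->  [[-30674798, 134320139], [-5384551, 23578106]]
... * rho(a^-1) = [[3, -1], [-8, 3]]  ->  [[-1166585506, 433635215], [-204778501, 76118869]]
... * rho(c) = [[7, -16], [-10, 23]]  ->  [[-12502450692, 28638978041], [-2194638197, 5027190003]]
... * rho(a^-1) = [[3, -1], [-8, 3]]  ->  [[-266619176404, 98419384815], [-46801434615, 17276208206]]
... * rho(b^-1) = [[-6, -5], [-1, -1]]  ->  [[1501295673609, 1234676497205], [263532399484, 216730964869]]
... * rho(a^-1) = [[3, -1], [-8, 3]]  ->  [[-5373524956813, 2202733818006], [-943250520500, 386660495123]]
... * rho(c^-1) = [[23, 16], [10, 7]]  ->  [[-101563735826639, -70557262582966], [-17828157020270, -12385384862139]]
... * rho(a) = [[3, 1], [8, 3]]  ->  [[-869149308143645, -313235523575537], [-152567549957922, -54984311606687]]
tr = -869149308143645 + -54984311606687 = -924133619750332

-924133619750332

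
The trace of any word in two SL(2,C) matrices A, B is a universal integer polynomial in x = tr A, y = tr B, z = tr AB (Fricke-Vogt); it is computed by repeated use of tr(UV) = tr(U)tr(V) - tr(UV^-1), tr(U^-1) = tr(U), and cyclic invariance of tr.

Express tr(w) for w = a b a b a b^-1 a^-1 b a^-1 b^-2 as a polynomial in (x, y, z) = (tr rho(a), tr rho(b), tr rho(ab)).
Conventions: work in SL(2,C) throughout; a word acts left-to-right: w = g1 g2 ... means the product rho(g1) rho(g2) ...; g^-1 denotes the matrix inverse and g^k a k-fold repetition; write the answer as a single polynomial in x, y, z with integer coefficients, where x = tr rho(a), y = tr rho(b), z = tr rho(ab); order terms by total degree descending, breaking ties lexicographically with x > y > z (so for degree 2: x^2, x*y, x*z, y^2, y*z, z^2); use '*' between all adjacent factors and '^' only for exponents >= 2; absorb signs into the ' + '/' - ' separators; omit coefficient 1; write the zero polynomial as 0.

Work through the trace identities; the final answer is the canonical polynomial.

use: trace(a b a) = trace(a) * trace(b a) - trace(b) = x*z - y
trace(a b a b) = trace(a b) * trace(a b) - trace(1) = z^2 - 2
use: trace(b^-1 a b a) = trace(a b a) * trace(b) - trace(a b a b) = x*y*z - y^2 - z^2 + 2
trace(b a b) = trace(b) * trace(a b) - trace(a) = y*z - x
use: trace(a b a b a) = trace(a) * trace(b a b a) - trace(b a b) = x*z^2 - y*z - x
trace(a b a b a^2) = trace(a) * trace(a b a b a) - trace(a b a b) = x^2*z^2 - x*y*z - x^2 - z^2 + 2
trace(b a b a b a) = trace(b a b a) * trace(b a) - trace(a b) = z^3 - 3*z
apply: trace(b a b a b) = trace(b) * trace(a b a b) - trace(a b a) = y*z^2 - x*z - y
apply: trace(b a^2 b a b a) = trace(a) * trace(b a b a b a) - trace(b a b a b) = x*z^3 - y*z^2 - 2*x*z + y
trace(b a b^2) = trace(b) * trace(b a b) - trace(b a) = y^2*z - x*y - z
apply: trace(b a^2 b a b) = trace(a) * trace(b a b^2 a) - trace(b a b^2) = x*y*z^2 - x^2*z - y^2*z + z
use: trace(a b a b a^2 b a) = trace(a) * trace(b a^2 b a b a) - trace(b a^2 b a b) = x^2*z^3 - 2*x*y*z^2 - x^2*z + y^2*z + x*y - z
trace(b a b a b a b a) = trace(b a b a b a) * trace(b a) - trace(a b a b) = z^4 - 4*z^2 + 2
use: trace(b a b a b a b) = trace(b) * trace(a b a b a b) - trace(a b a b a) = y*z^3 - x*z^2 - 2*y*z + x
apply: trace(a b a b a^2 b a b) = trace(a) * trace(b a b a b a b a) - trace(b a b a b a b) = x*z^4 - y*z^3 - 3*x*z^2 + 2*y*z + x
use: trace(b^-1 a b a b a^2 b a) = trace(a b a b a^2 b a) * trace(b) - trace(a b a b a^2 b a b) = x^2*y*z^3 - 2*x*y^2*z^2 - x*z^4 - x^2*y*z + y^3*z + y*z^3 + x*y^2 + 3*x*z^2 - 3*y*z - x
trace(a b a b a^2 b a^-1 b^-1) = trace(b^-1 a b a b a^2 b) * trace(a) - trace(b^-1 a b a b a^2 b a) = -x^2*y*z^3 + x^3*z^2 + 2*x*y^2*z^2 + x*z^4 - y^3*z - y*z^3 - x^3 - x*y^2 - 4*x*z^2 + 3*y*z + 3*x
apply: trace(a b a^2) = trace(a) * trace(a b a) - trace(a b) = x^2*z - x*y - z
use: trace(b a b a^2 b) = trace(b) * trace(a b a^2 b) - trace(a b a^2) = x*y*z^2 - x^2*z - y^2*z + z
trace(a b a^-1 b^-2 a b a b a) = trace(a b a b a^2 b a^-1 b^-1) * trace(b) - trace(a b a b a^2 b a^-1) = -x^2*y^2*z^3 + x^3*y*z^2 + 2*x*y^3*z^2 + x*y*z^4 - y^4*z - y^2*z^3 - x^3*y - x*y^3 - 5*x*y*z^2 + x^2*z + 4*y^2*z + 3*x*y - z
use: trace(a b a b a b a b a b) = trace(b a b a b a b a) * trace(b a) - trace(a b a b a b) = z^5 - 5*z^3 + 5*z
use: trace(b^-1 a b a b a b a b a) = trace(a b a b a b a b a) * trace(b) - trace(a b a b a b a b a b) = x*y*z^4 - y^2*z^3 - z^5 - 3*x*y*z^2 + 2*y^2*z + 5*z^3 + x*y - 5*z
trace(a b a b a b a b a^-1 b^-1) = trace(b^-1 a b a b a b a b) * trace(a) - trace(b^-1 a b a b a b a b a) = -x*y*z^4 + x^2*z^3 + y^2*z^3 + z^5 + 2*x*y*z^2 - 2*x^2*z - 2*y^2*z - 5*z^3 + 5*z
trace(a b a^-1 b^-2 a b a b a b) = trace(a b a b a b a b a^-1 b^-1) * trace(b) - trace(a b a b a b a b a^-1) = -x*y^2*z^4 + x^2*y*z^3 + y^3*z^3 + y*z^5 + 2*x*y^2*z^2 - 2*x^2*y*z - 2*y^3*z - 6*y*z^3 + x*z^2 + 7*y*z - x
apply: trace(b a^-1 b^-2 a b a b a b^-1 a) = trace(a b a^-1 b^-2 a b a b a) * trace(b) - trace(a b a^-1 b^-2 a b a b a b) = -x^2*y^3*z^3 + x^3*y^2*z^2 + 2*x*y^4*z^2 + 2*x*y^2*z^4 - x^2*y*z^3 - y^5*z - 2*y^3*z^3 - y*z^5 - x^3*y^2 - x*y^4 - 7*x*y^2*z^2 + 3*x^2*y*z + 6*y^3*z + 6*y*z^3 + 3*x*y^2 - x*z^2 - 8*y*z + x
trace(a b a b a b^-1 a^-1 b a^-1 b^-2) = trace(b a^-1 b^-2 a b a b a b^-1) * trace(a) - trace(b a^-1 b^-2 a b a b a b^-1 a) = x^2*y^3*z^3 - x^3*y^2*z^2 - 2*x*y^4*z^2 - 2*x*y^2*z^4 + x^2*y*z^3 + y^5*z + 2*y^3*z^3 + y*z^5 + x^3*y^2 + x*y^4 + 7*x*y^2*z^2 - 2*x^2*y*z - 6*y^3*z - 6*y*z^3 - 4*x*y^2 + 8*y*z + x

x^2*y^3*z^3 - x^3*y^2*z^2 - 2*x*y^4*z^2 - 2*x*y^2*z^4 + x^2*y*z^3 + y^5*z + 2*y^3*z^3 + y*z^5 + x^3*y^2 + x*y^4 + 7*x*y^2*z^2 - 2*x^2*y*z - 6*y^3*z - 6*y*z^3 - 4*x*y^2 + 8*y*z + x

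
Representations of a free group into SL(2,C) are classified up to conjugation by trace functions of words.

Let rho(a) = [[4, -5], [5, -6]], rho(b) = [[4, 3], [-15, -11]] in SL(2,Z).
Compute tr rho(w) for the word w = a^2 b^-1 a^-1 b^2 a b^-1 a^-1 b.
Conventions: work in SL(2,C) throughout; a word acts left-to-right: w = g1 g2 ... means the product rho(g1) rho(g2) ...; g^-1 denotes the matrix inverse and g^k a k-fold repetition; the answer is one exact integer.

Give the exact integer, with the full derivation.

10377571222

rho(a) = [[4, -5], [5, -6]]
... * rho(a) = [[4, -5], [5, -6]]  ->  [[-9, 10], [-10, 11]]
... * rho(b^-1) = [[-11, -3], [15, 4]]  ->  [[249, 67], [275, 74]]
... * rho(a^-1) = [[-6, 5], [-5, 4]]  ->  [[-1829, 1513], [-2020, 1671]]
... * rho(b) = [[4, 3], [-15, -11]]  ->  [[-30011, -22130], [-33145, -24441]]
... * rho(b) = [[4, 3], [-15, -11]]  ->  [[211906, 153397], [234035, 169416]]
... * rho(a) = [[4, -5], [5, -6]]  ->  [[1614609, -1979912], [1783220, -2186671]]
... * rho(b^-1) = [[-11, -3], [15, 4]]  ->  [[-47459379, -12763475], [-52415485, -14096344]]
... * rho(a^-1) = [[-6, 5], [-5, 4]]  ->  [[348573649, -288350795], [384974630, -318462801]]
... * rho(b) = [[4, 3], [-15, -11]]  ->  [[5719556521, 4217579692], [6316840535, 4658014701]]
tr = 5719556521 + 4658014701 = 10377571222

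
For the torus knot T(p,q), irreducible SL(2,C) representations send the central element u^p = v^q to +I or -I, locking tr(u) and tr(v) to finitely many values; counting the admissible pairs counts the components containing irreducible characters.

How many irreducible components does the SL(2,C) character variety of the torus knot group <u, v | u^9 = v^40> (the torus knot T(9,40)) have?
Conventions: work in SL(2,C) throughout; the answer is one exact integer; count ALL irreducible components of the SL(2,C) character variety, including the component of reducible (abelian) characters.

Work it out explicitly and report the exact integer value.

Gamma = < u, v | u^9 = v^40 > (torus knot T(9,40)); the central element u^9 = v^40 acts as +I or -I in any irreducible SL(2,C) representation.
So on each irreducible component the traces are pinned: tr(u) = 2*cos(pi*alpha/9) with 1 <= alpha <= 8, tr(v) = 2*cos(pi*beta/40) with 1 <= beta <= 39.
Consistency of u^9 = (-1)^alpha I with v^40 = (-1)^beta I forces alpha = beta (mod 2).
Enumerate parity-matched pairs: 4*20 odd-odd plus 4*19 even-even gives 156.
That is 156 components of irreducible characters, and with the reducible (abelian) component the total is 157.

157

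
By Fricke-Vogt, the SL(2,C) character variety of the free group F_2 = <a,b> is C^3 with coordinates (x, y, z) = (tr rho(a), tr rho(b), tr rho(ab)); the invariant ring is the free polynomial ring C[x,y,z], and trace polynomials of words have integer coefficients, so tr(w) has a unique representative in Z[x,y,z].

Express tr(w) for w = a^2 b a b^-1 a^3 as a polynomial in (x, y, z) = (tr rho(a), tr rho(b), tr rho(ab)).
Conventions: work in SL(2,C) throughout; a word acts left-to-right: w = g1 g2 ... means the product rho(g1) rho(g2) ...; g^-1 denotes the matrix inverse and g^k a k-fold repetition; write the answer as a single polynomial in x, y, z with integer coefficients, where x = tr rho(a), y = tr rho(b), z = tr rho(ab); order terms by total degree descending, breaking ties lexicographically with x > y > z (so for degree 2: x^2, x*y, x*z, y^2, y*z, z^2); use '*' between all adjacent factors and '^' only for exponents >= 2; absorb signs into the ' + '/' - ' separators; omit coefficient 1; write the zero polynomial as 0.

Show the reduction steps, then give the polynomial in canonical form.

so trace(b a^2) = trace(a)*trace(b a) - trace(b) = x*z - y
trace(b a^3) = trace(a)*trace(b a^2) - trace(b a) = x^2*z - x*y - z
reduce: trace(a^3 b a) = trace(a)*trace(b a^3) - trace(b a^2) = x^3*z - x^2*y - 2*x*z + y
trace(b a^5) = trace(a)*trace(a^3 b a) - trace(a^3 b) = x^4*z - x^3*y - 3*x^2*z + 2*x*y + z
reduce: trace(a^5 b a) = trace(a)*trace(b a^5) - trace(b a^4) = x^5*z - x^4*y - 4*x^3*z + 3*x^2*y + 3*x*z - y
trace(b a b a) = trace(a b)*trace(a b) - trace(1)   [split at repeated a] = z^2 - 2
reduce: trace(b a b) = trace(b)*trace(a b) - trace(a) = y*z - x
trace(a b a b a) = trace(a)*trace(b a b a) - trace(b a b) = x*z^2 - y*z - x
trace(a^2 b a b a) = trace(a)*trace(a b a b a) - trace(a b a b) = x^2*z^2 - x*y*z - x^2 - z^2 + 2
trace(a^3 b a b a) = trace(a)*trace(a^2 b a b a) - trace(a^2 b a b) = x^3*z^2 - x^2*y*z - x^3 - 2*x*z^2 + y*z + 3*x
trace(a^5 b a b) = trace(a)*trace(a^3 b a b a) - trace(a^3 b a b) = x^4*z^2 - x^3*y*z - x^4 - 3*x^2*z^2 + 2*x*y*z + 4*x^2 + z^2 - 2
trace(a^2 b a b^-1 a^3) = trace(a^5 b a)*trace(b) - trace(a^5 b a b) = x^5*y*z - x^4*y^2 - x^4*z^2 - 3*x^3*y*z + x^4 + 3*x^2*y^2 + 3*x^2*z^2 + x*y*z - 4*x^2 - y^2 - z^2 + 2

x^5*y*z - x^4*y^2 - x^4*z^2 - 3*x^3*y*z + x^4 + 3*x^2*y^2 + 3*x^2*z^2 + x*y*z - 4*x^2 - y^2 - z^2 + 2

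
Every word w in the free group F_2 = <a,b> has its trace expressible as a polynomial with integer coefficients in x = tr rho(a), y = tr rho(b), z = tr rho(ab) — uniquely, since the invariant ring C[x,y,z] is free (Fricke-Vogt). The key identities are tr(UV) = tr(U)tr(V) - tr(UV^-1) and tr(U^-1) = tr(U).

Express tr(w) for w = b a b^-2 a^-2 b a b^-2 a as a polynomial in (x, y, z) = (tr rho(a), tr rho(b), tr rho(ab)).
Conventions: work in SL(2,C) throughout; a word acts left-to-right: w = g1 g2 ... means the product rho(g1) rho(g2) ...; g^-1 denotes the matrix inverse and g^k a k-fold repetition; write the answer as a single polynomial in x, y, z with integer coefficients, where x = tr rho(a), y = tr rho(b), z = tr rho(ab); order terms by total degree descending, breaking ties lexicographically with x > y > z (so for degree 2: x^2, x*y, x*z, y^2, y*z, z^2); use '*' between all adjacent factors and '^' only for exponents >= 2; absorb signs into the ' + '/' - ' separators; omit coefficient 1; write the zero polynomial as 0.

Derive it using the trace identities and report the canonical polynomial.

-x^3*y^4*z^2 + x^4*y^3*z + 2*x^2*y^5*z + 2*x^2*y^3*z^3 - x^3*y^4 - x*y^6 - 2*x*y^4*z^2 - x*y^2*z^4 - x^4*y*z - 8*x^2*y^3*z - x^2*y*z^3 + 3*x^3*y^2 + 7*x*y^4 + 8*x*y^2*z^2 + 4*x^2*y*z - y^3*z - y*z^3 - x^3 - 12*x*y^2 - x*z^2 + 3*y*z + 3*x

tr(b^2 a) = tr(b) tr(a b) - tr(a) = y*z - x
tr(b^2) = tr(b) tr(b) - tr(1) = y^2 - 2
tr(a b^2 a) = tr(a) tr(b^2 a) - tr(b^2) = x*y*z - x^2 - y^2 + 2
tr(a b a b) = tr(a b) tr(a b) - tr(1)   [split at repeated a] = z^2 - 2
tr(a b a) = tr(a) tr(b a) - tr(b) = x*z - y
tr(a b^2 a b) = tr(b) tr(a b a b) - tr(a b a) = y*z^2 - x*z - y
tr(b a b^-1 a b) = tr(a b^2 a) tr(b) - tr(a b^2 a b) = x*y^2*z - x^2*y - y^3 - y*z^2 + x*z + 3*y
tr(a^2 b a b) = tr(a) tr(b a b a) - tr(b a b) = x*z^2 - y*z - x
tr(a^2 b a) = tr(a) tr(a b a) - tr(a b) = x^2*z - x*y - z
tr(b a^2 b a b) = tr(b) tr(a^2 b a b) - tr(a^2 b a) = x*y*z^2 - x^2*z - y^2*z + z
tr(b a b a b a) = tr(b a b a) tr(b a) - tr(a b)   [split at repeated b] = z^3 - 3*z
tr(b a^2 b a b a) = tr(a) tr(b a b a b a) - tr(b a b a b) = x*z^3 - y*z^2 - 2*x*z + y
tr(a b a b a^-1 b a) = tr(b a^2 b a b) tr(a) - tr(b a^2 b a b a) = x^2*y*z^2 - x^3*z - x*y^2*z - x*z^3 + y*z^2 + 3*x*z - y
tr(b a b a b a b) = tr(b) tr(a b a b a b) - tr(a b a b a) = y*z^3 - x*z^2 - 2*y*z + x
tr(b a b a b a b a) = tr(b a b a) tr(b a b a) - tr(1)   [split at repeated b] = z^4 - 4*z^2 + 2
tr(a b a b a^-1 b a b) = tr(b a b a b a b) tr(a) - tr(b a b a b a b a) = x*y*z^3 - x^2*z^2 - z^4 - 2*x*y*z + x^2 + 4*z^2 - 2
tr(a^-1 b a b^-1 a b a b) = tr(a b a b a^-1 b a) tr(b) - tr(a b a b a^-1 b a b) = x^2*y^2*z^2 - x^3*y*z - x*y^3*z - 2*x*y*z^3 + x^2*z^2 + y^2*z^2 + z^4 + 5*x*y*z - x^2 - y^2 - 4*z^2 + 2
tr(a^-1 b a b^-1 a b a b^-1) = tr(a^-1 b a b^-1 a b a) tr(b) - tr(a^-1 b a b^-1 a b a b) = -x^2*y^2*z^2 + x^3*y*z + 2*x*y^3*z + 2*x*y*z^3 - x^2*y^2 - x^2*z^2 - y^4 - 2*y^2*z^2 - z^4 - 4*x*y*z + x^2 + 4*y^2 + 4*z^2 - 2
tr(a b a b^-2 a^-1 b a b^-1) = tr(a^-1 b a b^-1 a b a b^-1) tr(b) - tr(a^-1 b a b^-1 a b a) = -x^2*y^3*z^2 + x^3*y^2*z + 2*x*y^4*z + 2*x*y^2*z^3 - x^2*y^3 - x^2*y*z^2 - y^5 - 2*y^3*z^2 - y*z^4 - 5*x*y^2*z + 2*x^2*y + 5*y^3 + 5*y*z^2 - x*z - 5*y
tr(a^-1 b a^2 b a b^-1) = tr(a^-1 b a^2 b a) tr(b) - tr(a^-1 b a^2 b a b) = -x^2*y*z^2 + x^3*z + 2*x*y^2*z + x*z^3 - x^2*y - y^3 - y*z^2 - 3*x*z + 3*y
tr(a b a b^-2 a^-1 b a) = tr(a^-1 b a^2 b a b^-1) tr(b) - tr(a^-1 b a^2 b a) = -x^2*y^2*z^2 + x^3*y*z + 2*x*y^3*z + x*y*z^3 - x^2*y^2 - y^4 - y^2*z^2 - 4*x*y*z + x^2 + 4*y^2 - 2
tr(a^-1 b a b^-2 a b a b^-2) = tr(a b a b^-2 a^-1 b a b^-1) tr(b) - tr(a b a b^-2 a^-1 b a) = -x^2*y^4*z^2 + x^3*y^3*z + 2*x*y^5*z + 2*x*y^3*z^3 - x^2*y^4 - y^6 - 2*y^4*z^2 - y^2*z^4 - x^3*y*z - 7*x*y^3*z - x*y*z^3 + 3*x^2*y^2 + 6*y^4 + 6*y^2*z^2 + 3*x*y*z - x^2 - 9*y^2 + 2
tr(a b^-1 a b a) = tr(a b a^2) tr(b) - tr(a b a^2 b) = x^2*y*z - x*y^2 - x*z^2 + x
tr(a b^-1 a b a b) = tr(a b a b a) tr(b) - tr(a b a b a b) = x*y*z^2 - y^2*z - z^3 - x*y + 3*z
tr(a b a b^-1 a b^-1) = tr(a b^-1 a b a) tr(b) - tr(a b^-1 a b a b) = x^2*y^2*z - x*y^3 - 2*x*y*z^2 + y^2*z + z^3 + 2*x*y - 3*z
tr(a b a b^-1 a) = tr(a^2 b a) tr(b) - tr(a^2 b a b) = x^2*y*z - x*y^2 - x*z^2 + x
tr(a b^-2 a b a b^-1) = tr(a b a b^-1 a b^-1) tr(b) - tr(a b a b^-1 a) = x^2*y^3*z - x*y^4 - 2*x*y^2*z^2 - x^2*y*z + y^3*z + y*z^3 + 3*x*y^2 + x*z^2 - 3*y*z - x
tr(b a b^-2 a^-2 b a b^-2 a) = tr(a^-1 b a b^-2 a b a b^-2) tr(a) - tr(a^-1 b a b^-2 a b a b^-2 a) = -x^3*y^4*z^2 + x^4*y^3*z + 2*x^2*y^5*z + 2*x^2*y^3*z^3 - x^3*y^4 - x*y^6 - 2*x*y^4*z^2 - x*y^2*z^4 - x^4*y*z - 8*x^2*y^3*z - x^2*y*z^3 + 3*x^3*y^2 + 7*x*y^4 + 8*x*y^2*z^2 + 4*x^2*y*z - y^3*z - y*z^3 - x^3 - 12*x*y^2 - x*z^2 + 3*y*z + 3*x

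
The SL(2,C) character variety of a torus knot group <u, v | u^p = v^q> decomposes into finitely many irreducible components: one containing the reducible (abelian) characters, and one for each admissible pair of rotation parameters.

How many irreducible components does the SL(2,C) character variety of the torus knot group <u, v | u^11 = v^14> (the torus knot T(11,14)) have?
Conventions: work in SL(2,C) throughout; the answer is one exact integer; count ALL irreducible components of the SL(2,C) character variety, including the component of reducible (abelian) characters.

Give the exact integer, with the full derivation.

66

In the torus knot group T(11,14), u^11 = v^14 is central, so an irreducible representation sends it to +I or -I (Schur).
So on each irreducible component the traces are pinned: tr(u) = 2*cos(pi*alpha/11) with 1 <= alpha <= 10, tr(v) = 2*cos(pi*beta/14) with 1 <= beta <= 13.
Consistency of u^11 = (-1)^alpha I with v^14 = (-1)^beta I forces alpha = beta (mod 2).
Enumerate parity-matched pairs: 5*7 odd-odd plus 5*6 even-even gives 65.
That is 65 components of irreducible characters, and with the reducible (abelian) component the total is 66.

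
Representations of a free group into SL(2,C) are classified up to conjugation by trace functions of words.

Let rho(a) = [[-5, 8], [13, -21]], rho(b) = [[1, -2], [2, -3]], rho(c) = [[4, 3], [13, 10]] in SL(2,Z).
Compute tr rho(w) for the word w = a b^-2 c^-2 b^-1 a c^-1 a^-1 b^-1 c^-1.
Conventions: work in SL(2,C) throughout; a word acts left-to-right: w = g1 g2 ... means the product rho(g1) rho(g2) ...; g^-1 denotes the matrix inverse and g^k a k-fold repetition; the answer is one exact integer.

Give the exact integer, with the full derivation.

3823790280

rho(a) = [[-5, 8], [13, -21]]
... * rho(b^-1) = [[-3, 2], [-2, 1]]  ->  [[-1, -2], [3, 5]]
... * rho(b^-1) = [[-3, 2], [-2, 1]]  ->  [[7, -4], [-19, 11]]
... * rho(c^-1) = [[10, -3], [-13, 4]]  ->  [[122, -37], [-333, 101]]
... * rho(c^-1) = [[10, -3], [-13, 4]]  ->  [[1701, -514], [-4643, 1403]]
... * rho(b^-1) = [[-3, 2], [-2, 1]]  ->  [[-4075, 2888], [11123, -7883]]
... * rho(a) = [[-5, 8], [13, -21]]  ->  [[57919, -93248], [-158094, 254527]]
... * rho(c^-1) = [[10, -3], [-13, 4]]  ->  [[1791414, -546749], [-4889791, 1492390]]
... * rho(a^-1) = [[-21, -8], [-13, -5]]  ->  [[-30511957, -11597567], [83284541, 31656378]]
... * rho(b^-1) = [[-3, 2], [-2, 1]]  ->  [[114731005, -72621481], [-313166379, 198225460]]
... * rho(c^-1) = [[10, -3], [-13, 4]]  ->  [[2091389303, -634678939], [-5708594770, 1732400977]]
tr = 2091389303 + 1732400977 = 3823790280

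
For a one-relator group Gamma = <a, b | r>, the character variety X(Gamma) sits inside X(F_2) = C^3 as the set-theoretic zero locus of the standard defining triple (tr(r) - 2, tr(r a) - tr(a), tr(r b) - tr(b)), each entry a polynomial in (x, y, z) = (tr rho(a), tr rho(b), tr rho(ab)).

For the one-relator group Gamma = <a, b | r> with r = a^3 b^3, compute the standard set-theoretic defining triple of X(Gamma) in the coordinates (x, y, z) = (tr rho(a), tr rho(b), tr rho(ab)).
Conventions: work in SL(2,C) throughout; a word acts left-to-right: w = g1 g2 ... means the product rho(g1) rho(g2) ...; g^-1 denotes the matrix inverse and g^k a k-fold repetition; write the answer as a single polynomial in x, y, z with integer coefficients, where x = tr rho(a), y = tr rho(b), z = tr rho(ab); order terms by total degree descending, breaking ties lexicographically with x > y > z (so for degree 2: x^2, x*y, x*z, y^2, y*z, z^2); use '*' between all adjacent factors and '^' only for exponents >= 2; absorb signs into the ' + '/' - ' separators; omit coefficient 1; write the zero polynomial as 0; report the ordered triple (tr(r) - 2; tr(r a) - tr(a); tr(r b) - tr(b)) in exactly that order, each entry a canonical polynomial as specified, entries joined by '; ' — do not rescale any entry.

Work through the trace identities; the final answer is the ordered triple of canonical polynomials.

x^2*y^2*z - x^3*y - x*y^3 - x^2*z - y^2*z + 4*x*y + z - 2; x^3*y^2*z - x^4*y - x^2*y^3 - x^3*z - 2*x*y^2*z + 5*x^2*y + y^3 + 2*x*z - x - 3*y; x^2*y^3*z - x^3*y^2 - x*y^4 - 2*x^2*y*z - y^3*z + x^3 + 5*x*y^2 + 2*y*z - 3*x - y

so trace(b a b) = trace(b)*trace(a b) - trace(a) = y*z - x
trace(b^3 a) = trace(b)*trace(b a b) - trace(b a) = y^2*z - x*y - z
trace(b^2) = trace(b)*trace(b) - trace(1) = y^2 - 2
trace(b^3) = trace(b)*trace(b^2) - trace(b) = y^3 - 3*y
trace(a b^3 a) = trace(a)*trace(b^3 a) - trace(b^3) = x*y^2*z - x^2*y - y^3 - x*z + 3*y
trace(a^3 b^3) = trace(a)*trace(a b^3 a) - trace(a b^3) = x^2*y^2*z - x^3*y - x*y^3 - x^2*z - y^2*z + 4*x*y + z
trace(a b a) = trace(a)*trace(b a) - trace(b)   [square of a] = x*z - y
so trace(a^2 b a) = trace(a)*trace(a b a) - trace(a b)   [square of a] = x^2*z - x*y - z
so trace(a^4 b) = trace(a)*trace(a^2 b a) - trace(a^2 b)   [square of a] = x^3*z - x^2*y - 2*x*z + y
so trace(a^2) = trace(a)*trace(a) - trace(1)   [square of a] = x^2 - 2
so trace(a^3) = trace(a)*trace(a^2) - trace(a)   [square of a] = x^3 - 3*x
so trace(a^4) = trace(a)*trace(a^3) - trace(a^2)   [square of a] = x^4 - 4*x^2 + 2
trace(b a^4 b) = trace(b)*trace(a^4 b) - trace(a^4)   [square of b] = x^3*y*z - x^4 - x^2*y^2 - 2*x*y*z + 4*x^2 + y^2 - 2
so trace(a^3 b^3 a) = trace(b)*trace(b a^4 b) - trace(b a^4)   [square of b] = x^3*y^2*z - x^4*y - x^2*y^3 - x^3*z - 2*x*y^2*z + 5*x^2*y + y^3 + 2*x*z - 3*y
trace(b^2 a^2) = trace(b)*trace(a^2 b) - trace(a^2) = x*y*z - x^2 - y^2 + 2
reduce: trace(b a^3 b) = trace(a)*trace(b^2 a^2) - trace(b^2 a) = x^2*y*z - x^3 - x*y^2 - y*z + 3*x
trace(a^3 b^4) = trace(b)*trace(b a^3 b^2) - trace(b a^3 b) = x^2*y^3*z - x^3*y^2 - x*y^4 - 2*x^2*y*z - y^3*z + x^3 + 5*x*y^2 + 2*y*z - 3*x
assemble the triple (trace(r) - 2; trace(r a) - x; trace(r b) - y)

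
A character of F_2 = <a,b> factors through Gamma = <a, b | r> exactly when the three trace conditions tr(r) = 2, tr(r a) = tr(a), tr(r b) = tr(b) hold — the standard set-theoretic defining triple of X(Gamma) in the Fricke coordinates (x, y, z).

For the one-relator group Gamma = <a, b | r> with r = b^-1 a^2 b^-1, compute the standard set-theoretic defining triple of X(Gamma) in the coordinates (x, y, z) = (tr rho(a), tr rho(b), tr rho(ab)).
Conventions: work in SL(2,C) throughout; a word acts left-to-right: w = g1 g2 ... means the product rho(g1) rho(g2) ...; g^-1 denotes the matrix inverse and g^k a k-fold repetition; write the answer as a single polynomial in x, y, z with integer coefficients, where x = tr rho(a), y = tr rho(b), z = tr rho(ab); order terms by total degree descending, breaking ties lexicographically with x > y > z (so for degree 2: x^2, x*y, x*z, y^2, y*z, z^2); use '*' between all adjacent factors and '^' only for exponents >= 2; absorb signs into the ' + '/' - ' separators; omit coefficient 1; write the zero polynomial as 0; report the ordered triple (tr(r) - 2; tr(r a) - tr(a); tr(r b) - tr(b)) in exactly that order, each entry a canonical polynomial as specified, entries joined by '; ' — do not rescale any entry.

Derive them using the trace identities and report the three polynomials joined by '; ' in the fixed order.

x^2*y^2 - x*y*z - x^2 - y^2; x^3*y^2 - 2*x^2*y*z - x*y^2 + x*z^2 + y*z - 2*x; x^2*y - x*z - 2*y

trace(a^2) = trace(a) trace(a) - trace(1) = x^2 - 2
trace(a^2 b) = trace(a) trace(b a) - trace(b) = x*z - y
use: trace(b^-1 a^2) = trace(a^2) trace(b) - trace(a^2 b) = x^2*y - x*z - y
trace(b^-1 a^2 b^-1) = trace(b^-1 a^2) trace(b) - trace(b^-1 a^2 b) = x^2*y^2 - x*y*z - x^2 - y^2 + 2
trace(a^3) = trace(a) trace(a^2) - trace(a)  (reduce the a square) = x^3 - 3*x
trace(a^3 b) = trace(a) trace(b a^2) - trace(b a)  (reduce the a square) = x^2*z - x*y - z
use: trace(a b^-1 a^2) = trace(a^3) trace(b) - trace(a^3 b)  (eliminate b^-1) = x^3*y - x^2*z - 2*x*y + z
use: trace(b a b a) = trace(b a) trace(b a) - trace(1)  (split on b) = z^2 - 2
trace(b a b) = trace(b) trace(a b) - trace(a)  (reduce the b square) = y*z - x
apply: trace(a^2 b a b) = trace(a) trace(b a b a) - trace(b a b)  (reduce the a square) = x*z^2 - y*z - x
trace(a b^-1 a^2 b) = trace(a^2 b a) trace(b) - trace(a^2 b a b)  (eliminate b^-1) = x^2*y*z - x*y^2 - x*z^2 + x
use: trace(b^-1 a^2 b^-1 a) = trace(a b^-1 a^2) trace(b) - trace(a b^-1 a^2 b)  (eliminate b^-1) = x^3*y^2 - 2*x^2*y*z - x*y^2 + x*z^2 + y*z - x
assemble the triple (trace(r) - 2; trace(r a) - x; trace(r b) - y)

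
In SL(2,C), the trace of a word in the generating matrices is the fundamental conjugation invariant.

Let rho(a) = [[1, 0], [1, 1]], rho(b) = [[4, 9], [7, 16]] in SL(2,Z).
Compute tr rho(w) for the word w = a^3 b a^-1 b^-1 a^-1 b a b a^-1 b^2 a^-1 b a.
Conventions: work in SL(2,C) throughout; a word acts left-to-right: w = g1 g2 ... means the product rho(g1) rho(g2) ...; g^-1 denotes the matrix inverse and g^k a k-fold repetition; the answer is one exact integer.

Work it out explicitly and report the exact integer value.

-311893486

rho(a) = [[1, 0], [1, 1]]
... * rho(a) = [[1, 0], [1, 1]]  ->  [[1, 0], [2, 1]]
... * rho(a) = [[1, 0], [1, 1]]  ->  [[1, 0], [3, 1]]
... * rho(b) = [[4, 9], [7, 16]]  ->  [[4, 9], [19, 43]]
... * rho(a^-1) = [[1, 0], [-1, 1]]  ->  [[-5, 9], [-24, 43]]
... * rho(b^-1) = [[16, -9], [-7, 4]]  ->  [[-143, 81], [-685, 388]]
... * rho(a^-1) = [[1, 0], [-1, 1]]  ->  [[-224, 81], [-1073, 388]]
... * rho(b) = [[4, 9], [7, 16]]  ->  [[-329, -720], [-1576, -3449]]
... * rho(a) = [[1, 0], [1, 1]]  ->  [[-1049, -720], [-5025, -3449]]
... * rho(b) = [[4, 9], [7, 16]]  ->  [[-9236, -20961], [-44243, -100409]]
... * rho(a^-1) = [[1, 0], [-1, 1]]  ->  [[11725, -20961], [56166, -100409]]
... * rho(b) = [[4, 9], [7, 16]]  ->  [[-99827, -229851], [-478199, -1101050]]
... * rho(b) = [[4, 9], [7, 16]]  ->  [[-2008265, -4576059], [-9620146, -21920591]]
... * rho(a^-1) = [[1, 0], [-1, 1]]  ->  [[2567794, -4576059], [12300445, -21920591]]
... * rho(b) = [[4, 9], [7, 16]]  ->  [[-21761237, -50106798], [-104242357, -240025451]]
... * rho(a) = [[1, 0], [1, 1]]  ->  [[-71868035, -50106798], [-344267808, -240025451]]
tr = -71868035 + -240025451 = -311893486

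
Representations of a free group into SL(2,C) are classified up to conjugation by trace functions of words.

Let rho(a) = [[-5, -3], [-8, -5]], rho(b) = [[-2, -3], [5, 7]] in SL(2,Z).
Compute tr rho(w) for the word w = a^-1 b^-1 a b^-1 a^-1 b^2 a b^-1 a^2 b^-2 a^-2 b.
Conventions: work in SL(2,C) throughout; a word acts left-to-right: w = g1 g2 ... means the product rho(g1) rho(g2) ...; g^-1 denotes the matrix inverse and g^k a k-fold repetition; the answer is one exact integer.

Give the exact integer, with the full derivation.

rho(a^-1) = [[-5, 3], [8, -5]]
... * rho(b^-1) = [[7, 3], [-5, -2]]  ->  [[-50, -21], [81, 34]]
... * rho(a) = [[-5, -3], [-8, -5]]  ->  [[418, 255], [-677, -413]]
... * rho(b^-1) = [[7, 3], [-5, -2]]  ->  [[1651, 744], [-2674, -1205]]
... * rho(a^-1) = [[-5, 3], [8, -5]]  ->  [[-2303, 1233], [3730, -1997]]
... * rho(b) = [[-2, -3], [5, 7]]  ->  [[10771, 15540], [-17445, -25169]]
... * rho(b) = [[-2, -3], [5, 7]]  ->  [[56158, 76467], [-90955, -123848]]
... * rho(a) = [[-5, -3], [-8, -5]]  ->  [[-892526, -550809], [1445559, 892105]]
... * rho(b^-1) = [[7, 3], [-5, -2]]  ->  [[-3493637, -1575960], [5658388, 2552467]]
... * rho(a) = [[-5, -3], [-8, -5]]  ->  [[30075865, 18360711], [-48711676, -29737499]]
... * rho(a) = [[-5, -3], [-8, -5]]  ->  [[-297265013, -182031150], [481458372, 294822523]]
... * rho(b^-1) = [[7, 3], [-5, -2]]  ->  [[-1170699341, -527732739], [1896095989, 854730070]]
... * rho(b^-1) = [[7, 3], [-5, -2]]  ->  [[-5556231692, -2456632545], [8999021573, 3978827827]]
... * rho(a^-1) = [[-5, 3], [8, -5]]  ->  [[8128098100, -4385532351], [-13164485249, 7102925584]]
... * rho(a^-1) = [[-5, 3], [8, -5]]  ->  [[-75724749308, 46311956055], [122645830917, -75008083667]]
... * rho(b) = [[-2, -3], [5, 7]]  ->  [[383009278891, 551357940309], [-620332080169, -892994078420]]
tr = 383009278891 + -892994078420 = -509984799529

-509984799529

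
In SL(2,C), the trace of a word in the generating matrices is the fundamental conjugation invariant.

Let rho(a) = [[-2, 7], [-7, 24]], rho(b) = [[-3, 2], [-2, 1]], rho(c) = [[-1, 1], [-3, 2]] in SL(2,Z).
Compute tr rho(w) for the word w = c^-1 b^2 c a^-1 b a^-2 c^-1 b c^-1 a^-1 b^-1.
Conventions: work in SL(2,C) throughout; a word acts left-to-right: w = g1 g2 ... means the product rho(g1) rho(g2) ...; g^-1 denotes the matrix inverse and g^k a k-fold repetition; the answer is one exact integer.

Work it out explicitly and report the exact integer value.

rho(c^-1) = [[2, -1], [3, -1]]
... * rho(b) = [[-3, 2], [-2, 1]]  ->  [[-4, 3], [-7, 5]]
... * rho(b) = [[-3, 2], [-2, 1]]  ->  [[6, -5], [11, -9]]
... * rho(c) = [[-1, 1], [-3, 2]]  ->  [[9, -4], [16, -7]]
... * rho(a^-1) = [[24, -7], [7, -2]]  ->  [[188, -55], [335, -98]]
... * rho(b) = [[-3, 2], [-2, 1]]  ->  [[-454, 321], [-809, 572]]
... * rho(a^-1) = [[24, -7], [7, -2]]  ->  [[-8649, 2536], [-15412, 4519]]
... * rho(a^-1) = [[24, -7], [7, -2]]  ->  [[-189824, 55471], [-338255, 98846]]
... * rho(c^-1) = [[2, -1], [3, -1]]  ->  [[-213235, 134353], [-379972, 239409]]
... * rho(b) = [[-3, 2], [-2, 1]]  ->  [[370999, -292117], [661098, -520535]]
... * rho(c^-1) = [[2, -1], [3, -1]]  ->  [[-134353, -78882], [-239409, -140563]]
... * rho(a^-1) = [[24, -7], [7, -2]]  ->  [[-3776646, 1098235], [-6729757, 1956989]]
... * rho(b^-1) = [[1, -2], [2, -3]]  ->  [[-1580176, 4258587], [-2815779, 7588547]]
tr = -1580176 + 7588547 = 6008371

6008371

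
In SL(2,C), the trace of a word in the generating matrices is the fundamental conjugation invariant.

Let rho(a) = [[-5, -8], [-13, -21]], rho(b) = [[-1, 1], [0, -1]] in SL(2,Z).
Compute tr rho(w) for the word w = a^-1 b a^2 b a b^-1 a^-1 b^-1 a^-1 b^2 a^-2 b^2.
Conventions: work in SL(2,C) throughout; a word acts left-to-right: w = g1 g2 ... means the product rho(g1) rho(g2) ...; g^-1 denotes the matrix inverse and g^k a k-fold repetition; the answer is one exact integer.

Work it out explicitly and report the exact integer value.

rho(a^-1) = [[-21, 8], [13, -5]]
... * rho(b) = [[-1, 1], [0, -1]]  ->  [[21, -29], [-13, 18]]
... * rho(a) = [[-5, -8], [-13, -21]]  ->  [[272, 441], [-169, -274]]
... * rho(a) = [[-5, -8], [-13, -21]]  ->  [[-7093, -11437], [4407, 7106]]
... * rho(b) = [[-1, 1], [0, -1]]  ->  [[7093, 4344], [-4407, -2699]]
... * rho(a) = [[-5, -8], [-13, -21]]  ->  [[-91937, -147968], [57122, 91935]]
... * rho(b^-1) = [[-1, -1], [0, -1]]  ->  [[91937, 239905], [-57122, -149057]]
... * rho(a^-1) = [[-21, 8], [13, -5]]  ->  [[1188088, -464029], [-738179, 288309]]
... * rho(b^-1) = [[-1, -1], [0, -1]]  ->  [[-1188088, -724059], [738179, 449870]]
... * rho(a^-1) = [[-21, 8], [13, -5]]  ->  [[15537081, -5884409], [-9653449, 3656082]]
... * rho(b) = [[-1, 1], [0, -1]]  ->  [[-15537081, 21421490], [9653449, -13309531]]
... * rho(b) = [[-1, 1], [0, -1]]  ->  [[15537081, -36958571], [-9653449, 22962980]]
... * rho(a^-1) = [[-21, 8], [13, -5]]  ->  [[-806740124, 309089503], [501241169, -192042492]]
... * rho(a^-1) = [[-21, 8], [13, -5]]  ->  [[20959706143, -7999368507], [-13022616945, 4970141812]]
... * rho(b) = [[-1, 1], [0, -1]]  ->  [[-20959706143, 28959074650], [13022616945, -17992758757]]
... * rho(b) = [[-1, 1], [0, -1]]  ->  [[20959706143, -49918780793], [-13022616945, 31015375702]]
tr = 20959706143 + 31015375702 = 51975081845

51975081845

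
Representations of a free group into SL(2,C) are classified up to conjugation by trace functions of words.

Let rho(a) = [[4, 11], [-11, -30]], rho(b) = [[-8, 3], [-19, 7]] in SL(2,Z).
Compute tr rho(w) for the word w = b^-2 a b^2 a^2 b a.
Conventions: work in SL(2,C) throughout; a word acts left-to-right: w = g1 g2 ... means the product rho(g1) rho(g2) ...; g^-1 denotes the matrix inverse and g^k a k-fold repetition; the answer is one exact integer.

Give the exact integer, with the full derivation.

rho(b^-1) = [[7, -3], [19, -8]]
... * rho(b^-1) = [[7, -3], [19, -8]]  ->  [[-8, 3], [-19, 7]]
... * rho(a) = [[4, 11], [-11, -30]]  ->  [[-65, -178], [-153, -419]]
... * rho(b) = [[-8, 3], [-19, 7]]  ->  [[3902, -1441], [9185, -3392]]
... * rho(b) = [[-8, 3], [-19, 7]]  ->  [[-3837, 1619], [-9032, 3811]]
... * rho(a) = [[4, 11], [-11, -30]]  ->  [[-33157, -90777], [-78049, -213682]]
... * rho(a) = [[4, 11], [-11, -30]]  ->  [[865919, 2358583], [2038306, 5551921]]
... * rho(b) = [[-8, 3], [-19, 7]]  ->  [[-51740429, 19107838], [-121792947, 44978365]]
... * rho(a) = [[4, 11], [-11, -30]]  ->  [[-417147934, -1142379859], [-981933803, -2689073367]]
tr = -417147934 + -2689073367 = -3106221301

-3106221301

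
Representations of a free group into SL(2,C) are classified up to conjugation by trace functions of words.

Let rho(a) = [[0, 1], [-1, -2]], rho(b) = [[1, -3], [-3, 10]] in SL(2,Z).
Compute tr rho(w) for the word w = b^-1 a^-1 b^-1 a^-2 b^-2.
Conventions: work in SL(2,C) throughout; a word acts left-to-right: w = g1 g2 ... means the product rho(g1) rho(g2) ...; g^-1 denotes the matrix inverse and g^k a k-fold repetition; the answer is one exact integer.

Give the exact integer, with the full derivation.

-68942

rho(b^-1) = [[10, 3], [3, 1]]
... * rho(a^-1) = [[-2, -1], [1, 0]]  ->  [[-17, -10], [-5, -3]]
... * rho(b^-1) = [[10, 3], [3, 1]]  ->  [[-200, -61], [-59, -18]]
... * rho(a^-1) = [[-2, -1], [1, 0]]  ->  [[339, 200], [100, 59]]
... * rho(a^-1) = [[-2, -1], [1, 0]]  ->  [[-478, -339], [-141, -100]]
... * rho(b^-1) = [[10, 3], [3, 1]]  ->  [[-5797, -1773], [-1710, -523]]
... * rho(b^-1) = [[10, 3], [3, 1]]  ->  [[-63289, -19164], [-18669, -5653]]
tr = -63289 + -5653 = -68942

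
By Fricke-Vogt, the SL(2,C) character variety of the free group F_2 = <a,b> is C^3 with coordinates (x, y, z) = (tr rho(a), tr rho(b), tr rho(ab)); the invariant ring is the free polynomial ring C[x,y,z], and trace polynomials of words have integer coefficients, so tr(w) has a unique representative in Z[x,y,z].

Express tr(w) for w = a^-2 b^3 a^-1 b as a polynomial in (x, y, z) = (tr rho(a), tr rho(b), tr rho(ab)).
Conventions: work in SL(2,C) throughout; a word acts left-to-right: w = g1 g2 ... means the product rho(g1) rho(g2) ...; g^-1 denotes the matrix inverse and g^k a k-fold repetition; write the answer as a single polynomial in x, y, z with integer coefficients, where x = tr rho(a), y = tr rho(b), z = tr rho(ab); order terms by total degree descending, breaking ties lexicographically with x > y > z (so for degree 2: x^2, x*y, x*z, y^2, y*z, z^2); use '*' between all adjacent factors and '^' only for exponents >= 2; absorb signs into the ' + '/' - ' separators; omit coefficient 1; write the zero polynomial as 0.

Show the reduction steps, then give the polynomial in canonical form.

x^3*y^4 - 2*x^2*y^3*z - 2*x^3*y^2 - x*y^4 + x*y^2*z^2 + 3*x^2*y*z + y^3*z + 2*x*y^2 - x*z^2 - 2*y*z + x

trace(b^2) = trace(b) trace(b) - trace(1) = y^2 - 2
trace(b^3) = trace(b) trace(b^2) - trace(b) = y^3 - 3*y
trace(b^4) = trace(b) trace(b^3) - trace(b^2) = y^4 - 4*y^2 + 2
and trace(a b^2) = trace(b) trace(a b) - trace(a) = y*z - x
trace(b a b^2) = trace(b) trace(a b^2) - trace(a b) = y^2*z - x*y - z
and trace(b^4 a) = trace(b) trace(b a b^2) - trace(b a b) = y^3*z - x*y^2 - 2*y*z + x
and trace(b a^-1 b^3) = trace(b^4) trace(a) - trace(b^4 a) = x*y^4 - y^3*z - 3*x*y^2 + 2*y*z + x
and trace(a b a b) = trace(b a) trace(b a) - trace(1)   [split at repeated b] = z^2 - 2
trace(a b a) = trace(a) trace(b a) - trace(b) = x*z - y
trace(b a b a b) = trace(b) trace(a b a b) - trace(a b a) = y*z^2 - x*z - y
next, trace(b^3 a b a) = trace(b) trace(b a b a b) - trace(b a b a) = y^2*z^2 - x*y*z - y^2 - z^2 + 2
trace(b a^-1 b^3 a) = trace(b^3 a b) trace(a) - trace(b^3 a b a) = x*y^3*z - x^2*y^2 - y^2*z^2 - x*y*z + x^2 + y^2 + z^2 - 2
trace(a^-1 b^3 a^-1 b) = trace(b a^-1 b^3) trace(a) - trace(b a^-1 b^3 a) = x^2*y^4 - 2*x*y^3*z - 2*x^2*y^2 + y^2*z^2 + 3*x*y*z - y^2 - z^2 + 2
trace(a^-2 b^3 a^-1 b) = trace(a^-1 b^3 a^-1 b) trace(a) - trace(a^-1 b^3 a^-1 b a) = x^3*y^4 - 2*x^2*y^3*z - 2*x^3*y^2 - x*y^4 + x*y^2*z^2 + 3*x^2*y*z + y^3*z + 2*x*y^2 - x*z^2 - 2*y*z + x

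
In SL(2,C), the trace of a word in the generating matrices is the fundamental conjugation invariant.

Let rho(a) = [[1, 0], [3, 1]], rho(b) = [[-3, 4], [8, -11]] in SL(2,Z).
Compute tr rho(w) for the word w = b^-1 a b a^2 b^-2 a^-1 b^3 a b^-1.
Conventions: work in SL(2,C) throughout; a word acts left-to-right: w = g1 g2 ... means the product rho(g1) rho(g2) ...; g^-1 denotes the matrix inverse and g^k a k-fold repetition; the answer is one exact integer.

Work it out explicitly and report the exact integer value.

rho(b^-1) = [[-11, -4], [-8, -3]]
... * rho(a) = [[1, 0], [3, 1]]  ->  [[-23, -4], [-17, -3]]
... * rho(b) = [[-3, 4], [8, -11]]  ->  [[37, -48], [27, -35]]
... * rho(a) = [[1, 0], [3, 1]]  ->  [[-107, -48], [-78, -35]]
... * rho(a) = [[1, 0], [3, 1]]  ->  [[-251, -48], [-183, -35]]
... * rho(b^-1) = [[-11, -4], [-8, -3]]  ->  [[3145, 1148], [2293, 837]]
... * rho(b^-1) = [[-11, -4], [-8, -3]]  ->  [[-43779, -16024], [-31919, -11683]]
... * rho(a^-1) = [[1, 0], [-3, 1]]  ->  [[4293, -16024], [3130, -11683]]
... * rho(b) = [[-3, 4], [8, -11]]  ->  [[-141071, 193436], [-102854, 141033]]
... * rho(b) = [[-3, 4], [8, -11]]  ->  [[1970701, -2692080], [1436826, -1962779]]
... * rho(b) = [[-3, 4], [8, -11]]  ->  [[-27448743, 37495684], [-20012710, 27337873]]
... * rho(a) = [[1, 0], [3, 1]]  ->  [[85038309, 37495684], [62000909, 27337873]]
... * rho(b^-1) = [[-11, -4], [-8, -3]]  ->  [[-1235386871, -452640288], [-900712983, -330017255]]
tr = -1235386871 + -330017255 = -1565404126

-1565404126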